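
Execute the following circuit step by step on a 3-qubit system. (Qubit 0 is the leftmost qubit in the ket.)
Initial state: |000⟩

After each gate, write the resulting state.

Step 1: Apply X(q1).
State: |010⟩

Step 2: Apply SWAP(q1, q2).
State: |001⟩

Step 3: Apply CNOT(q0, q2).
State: |001⟩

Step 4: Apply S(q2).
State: i|001⟩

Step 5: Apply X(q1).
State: i|011⟩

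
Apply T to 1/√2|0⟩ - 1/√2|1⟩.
1/√2|0⟩ + (-1/2 - (1/2)i)|1⟩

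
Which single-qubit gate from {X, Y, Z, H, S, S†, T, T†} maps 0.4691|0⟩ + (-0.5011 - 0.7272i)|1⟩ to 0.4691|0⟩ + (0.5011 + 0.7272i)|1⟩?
Z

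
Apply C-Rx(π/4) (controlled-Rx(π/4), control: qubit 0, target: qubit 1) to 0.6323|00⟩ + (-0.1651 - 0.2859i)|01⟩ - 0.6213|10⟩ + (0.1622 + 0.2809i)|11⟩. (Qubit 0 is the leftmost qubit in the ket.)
0.6323|00⟩ + (-0.1651 - 0.2859i)|01⟩ + (-0.4665 - 0.06207i)|10⟩ + (0.1499 + 0.4973i)|11⟩

C-Rx(π/4) leaves the control-|0⟩ kets |00⟩, |01⟩ unchanged and applies Rx(π/4) to qubit 1 on the control-|1⟩ pair (|10⟩, |11⟩).
Rx(π/4) = [[cos(θ/2), −i·sin(θ/2)], [−i·sin(θ/2), cos(θ/2)]]; θ = π/4, cos(θ/2) ≈ 0.92388, sin(θ/2) ≈ 0.382683.
With a = amp(|10⟩) = -0.6213 and b = amp(|11⟩) = (0.1622 + 0.2809i):
new amp(|10⟩) = (0.92388)·a + (-0.382683i)·b = (-0.4665 - 0.06207i)
new amp(|11⟩) = (-0.382683i)·a + (0.92388)·b = (0.1499 + 0.4973i)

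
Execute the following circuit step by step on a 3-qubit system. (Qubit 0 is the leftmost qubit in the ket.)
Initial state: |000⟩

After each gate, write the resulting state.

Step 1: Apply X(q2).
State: |001⟩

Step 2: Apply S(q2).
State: i|001⟩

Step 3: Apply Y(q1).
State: -|011⟩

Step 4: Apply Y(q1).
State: i|001⟩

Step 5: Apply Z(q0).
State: i|001⟩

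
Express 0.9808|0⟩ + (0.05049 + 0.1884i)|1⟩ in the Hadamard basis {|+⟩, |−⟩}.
(0.7292 + 0.1332i)|+⟩ + (0.6578 - 0.1332i)|−⟩

With |ψ⟩ = α|0⟩ + β|1⟩, the Hadamard-basis coefficients are ⟨+|ψ⟩ = (α + β)/√2 and ⟨−|ψ⟩ = (α − β)/√2.
Here α = 0.9808, β = (0.05049 + 0.1884i): (α + β)/√2 = (0.7292 + 0.1332i), (α − β)/√2 = (0.6578 - 0.1332i).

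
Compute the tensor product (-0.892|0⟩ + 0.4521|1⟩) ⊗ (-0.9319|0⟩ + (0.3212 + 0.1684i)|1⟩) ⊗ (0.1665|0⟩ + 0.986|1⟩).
0.1384|000⟩ + 0.8196|001⟩ + (-0.0477 - 0.02501i)|010⟩ + (-0.2825 - 0.1481i)|011⟩ - 0.07015|100⟩ - 0.4154|101⟩ + (0.02418 + 0.01268i)|110⟩ + (0.1432 + 0.07507i)|111⟩

amp(|b₁b₂…⟩) = product of the factor amplitudes for bits b₁, b₂, …; only kets whose every factor amplitude is nonzero survive.
|000⟩: (-0.892)(-0.9319)(0.1665) = 0.1384
|001⟩: (-0.892)(-0.9319)(0.986) = 0.8196
|010⟩: (-0.892)(0.3212 + 0.1684i)(0.1665) = (-0.0477 - 0.02501i)
|011⟩: (-0.892)(0.3212 + 0.1684i)(0.986) = (-0.2825 - 0.1481i)
|100⟩: (0.4521)(-0.9319)(0.1665) = -0.07015
|101⟩: (0.4521)(-0.9319)(0.986) = -0.4154
|110⟩: (0.4521)(0.3212 + 0.1684i)(0.1665) = (0.02418 + 0.01268i)
|111⟩: (0.4521)(0.3212 + 0.1684i)(0.986) = (0.1432 + 0.07507i)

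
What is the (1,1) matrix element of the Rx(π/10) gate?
0.9877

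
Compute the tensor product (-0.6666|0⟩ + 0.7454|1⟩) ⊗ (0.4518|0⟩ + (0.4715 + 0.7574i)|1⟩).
-0.3012|00⟩ + (-0.3143 - 0.5049i)|01⟩ + 0.3368|10⟩ + (0.3515 + 0.5646i)|11⟩

amp(|b₁b₂…⟩) = product of the factor amplitudes for bits b₁, b₂, …; only kets whose every factor amplitude is nonzero survive.
|00⟩: (-0.6666)(0.4518) = -0.3012
|01⟩: (-0.6666)(0.4715 + 0.7574i) = (-0.3143 - 0.5049i)
|10⟩: (0.7454)(0.4518) = 0.3368
|11⟩: (0.7454)(0.4715 + 0.7574i) = (0.3515 + 0.5646i)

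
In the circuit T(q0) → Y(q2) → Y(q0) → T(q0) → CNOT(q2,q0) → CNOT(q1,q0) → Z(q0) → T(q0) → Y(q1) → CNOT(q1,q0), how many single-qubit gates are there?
7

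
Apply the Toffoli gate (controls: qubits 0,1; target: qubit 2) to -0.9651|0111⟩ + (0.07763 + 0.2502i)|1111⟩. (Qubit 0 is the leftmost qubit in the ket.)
-0.9651|0111⟩ + (0.07763 + 0.2502i)|1101⟩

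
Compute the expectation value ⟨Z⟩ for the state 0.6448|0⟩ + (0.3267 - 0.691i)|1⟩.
-0.1684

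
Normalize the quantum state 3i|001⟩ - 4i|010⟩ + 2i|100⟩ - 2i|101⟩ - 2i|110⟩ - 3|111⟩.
0.4423i|001⟩ - 0.5898i|010⟩ + 0.2949i|100⟩ - 0.2949i|101⟩ - 0.2949i|110⟩ - 0.4423|111⟩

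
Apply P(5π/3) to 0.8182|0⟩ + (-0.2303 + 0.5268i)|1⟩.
0.8182|0⟩ + (0.3411 + 0.4628i)|1⟩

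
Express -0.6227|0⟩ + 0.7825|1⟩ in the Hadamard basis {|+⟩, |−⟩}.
0.113|+⟩ - 0.9936|−⟩

With |ψ⟩ = α|0⟩ + β|1⟩, the Hadamard-basis coefficients are ⟨+|ψ⟩ = (α + β)/√2 and ⟨−|ψ⟩ = (α − β)/√2.
Here α = -0.6227, β = 0.7825: (α + β)/√2 = 0.113, (α − β)/√2 = -0.9936.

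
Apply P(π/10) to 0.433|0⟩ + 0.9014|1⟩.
0.433|0⟩ + (0.8573 + 0.2785i)|1⟩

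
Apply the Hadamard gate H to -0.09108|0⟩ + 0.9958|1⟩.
0.6397|0⟩ - 0.7685|1⟩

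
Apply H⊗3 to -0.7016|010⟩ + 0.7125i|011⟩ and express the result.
(-0.2481 + 0.2519i)|000⟩ + (-0.2481 - 0.2519i)|001⟩ + (0.2481 - 0.2519i)|010⟩ + (0.2481 + 0.2519i)|011⟩ + (-0.2481 + 0.2519i)|100⟩ + (-0.2481 - 0.2519i)|101⟩ + (0.2481 - 0.2519i)|110⟩ + (0.2481 + 0.2519i)|111⟩

H⊗3 gives amp(|y⟩) = (1/2√2) Σ_x (−1)^(x·y) amp(|x⟩), where x·y is the number of positions in which both x and y have a 1.
|000⟩: (-0.7016 + 0.7125i)/(2√2) = (-0.2481 + 0.2519i)
|001⟩: (-0.7016 - 0.7125i)/(2√2) = (-0.2481 - 0.2519i)
|010⟩: (0.7016 - 0.7125i)/(2√2) = (0.2481 - 0.2519i)
|011⟩: (0.7016 + 0.7125i)/(2√2) = (0.2481 + 0.2519i)
|100⟩: (-0.7016 + 0.7125i)/(2√2) = (-0.2481 + 0.2519i)
|101⟩: (-0.7016 - 0.7125i)/(2√2) = (-0.2481 - 0.2519i)
|110⟩: (0.7016 - 0.7125i)/(2√2) = (0.2481 - 0.2519i)
|111⟩: (0.7016 + 0.7125i)/(2√2) = (0.2481 + 0.2519i)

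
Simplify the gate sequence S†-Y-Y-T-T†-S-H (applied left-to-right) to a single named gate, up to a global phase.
H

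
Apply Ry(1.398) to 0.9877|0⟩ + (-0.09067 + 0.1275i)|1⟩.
(0.8144 - 0.08204i)|0⟩ + (0.5661 + 0.0976i)|1⟩

Ry(1.398) = [[cos(θ/2), −sin(θ/2)], [sin(θ/2), cos(θ/2)]]; θ = 1.398, cos(θ/2) ≈ 0.765486, sin(θ/2) ≈ 0.643453.
With a = amp(|0⟩) = 0.9877 and b = amp(|1⟩) = (-0.09067 + 0.1275i):
new amp(|0⟩) = (0.765486)·a + (-0.643453)·b = (0.8144 - 0.08204i)
new amp(|1⟩) = (0.643453)·a + (0.765486)·b = (0.5661 + 0.0976i)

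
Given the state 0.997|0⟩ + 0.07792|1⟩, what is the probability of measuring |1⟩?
0.006072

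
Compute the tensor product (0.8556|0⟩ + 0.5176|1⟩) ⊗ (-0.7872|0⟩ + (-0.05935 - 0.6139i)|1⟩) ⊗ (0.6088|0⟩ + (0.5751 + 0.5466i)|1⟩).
-0.41|000⟩ + (-0.3873 - 0.3682i)|001⟩ + (-0.03091 - 0.3198i)|010⟩ + (0.2579 - 0.3298i)|011⟩ - 0.2481|100⟩ + (-0.2343 - 0.2227i)|101⟩ + (-0.0187 - 0.1934i)|110⟩ + (0.156 - 0.1995i)|111⟩

amp(|b₁b₂…⟩) = product of the factor amplitudes for bits b₁, b₂, …; only kets whose every factor amplitude is nonzero survive.
|000⟩: (0.8556)(-0.7872)(0.6088) = -0.41
|001⟩: (0.8556)(-0.7872)(0.5751 + 0.5466i) = (-0.3873 - 0.3682i)
|010⟩: (0.8556)(-0.05935 - 0.6139i)(0.6088) = (-0.03091 - 0.3198i)
|011⟩: (0.8556)(-0.05935 - 0.6139i)(0.5751 + 0.5466i) = (0.2579 - 0.3298i)
|100⟩: (0.5176)(-0.7872)(0.6088) = -0.2481
|101⟩: (0.5176)(-0.7872)(0.5751 + 0.5466i) = (-0.2343 - 0.2227i)
|110⟩: (0.5176)(-0.05935 - 0.6139i)(0.6088) = (-0.0187 - 0.1934i)
|111⟩: (0.5176)(-0.05935 - 0.6139i)(0.5751 + 0.5466i) = (0.156 - 0.1995i)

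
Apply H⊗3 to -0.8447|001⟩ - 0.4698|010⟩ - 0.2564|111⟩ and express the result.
-0.5554|000⟩ + 0.2232|001⟩ - 0.0419|010⟩ + 0.3741|011⟩ - 0.3741|100⟩ + 0.0419|101⟩ - 0.2232|110⟩ + 0.5554|111⟩

H⊗3 gives amp(|y⟩) = (1/2√2) Σ_x (−1)^(x·y) amp(|x⟩), where x·y is the number of positions in which both x and y have a 1.
|000⟩: (-0.8447 - 0.4698 - 0.2564)/(2√2) = -0.5554
|001⟩: (0.8447 - 0.4698 + 0.2564)/(2√2) = 0.2232
|010⟩: (-0.8447 + 0.4698 + 0.2564)/(2√2) = -0.0419
|011⟩: (0.8447 + 0.4698 - 0.2564)/(2√2) = 0.3741
|100⟩: (-0.8447 - 0.4698 + 0.2564)/(2√2) = -0.3741
|101⟩: (0.8447 - 0.4698 - 0.2564)/(2√2) = 0.0419
|110⟩: (-0.8447 + 0.4698 - 0.2564)/(2√2) = -0.2232
|111⟩: (0.8447 + 0.4698 + 0.2564)/(2√2) = 0.5554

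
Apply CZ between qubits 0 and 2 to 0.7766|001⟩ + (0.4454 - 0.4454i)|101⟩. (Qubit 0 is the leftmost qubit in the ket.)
0.7766|001⟩ + (-0.4454 + 0.4454i)|101⟩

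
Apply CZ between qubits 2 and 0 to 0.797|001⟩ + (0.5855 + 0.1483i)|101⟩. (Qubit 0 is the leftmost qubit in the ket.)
0.797|001⟩ + (-0.5855 - 0.1483i)|101⟩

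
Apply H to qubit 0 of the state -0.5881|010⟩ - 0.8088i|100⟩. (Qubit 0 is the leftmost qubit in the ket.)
-0.5719i|000⟩ - 0.4158|010⟩ + 0.5719i|100⟩ - 0.4158|110⟩

H on qubit 0 mixes each pair of kets that differ only in qubit 0: amplitudes (a, b) of (|…0…⟩, |…1…⟩) become ((a + b)/√2, (a − b)/√2). Kets absent from the input have amplitude 0.
(|000⟩, |100⟩): (a, b) = (0, -0.8088i) → (-0.5719i, 0.5719i)
(|010⟩, |110⟩): (a, b) = (-0.5881, 0) → (-0.4158, -0.4158)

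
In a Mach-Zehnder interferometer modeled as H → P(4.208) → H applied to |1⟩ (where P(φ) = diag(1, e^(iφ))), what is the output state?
(0.7416 + 0.4377i)|0⟩ + (0.2584 - 0.4377i)|1⟩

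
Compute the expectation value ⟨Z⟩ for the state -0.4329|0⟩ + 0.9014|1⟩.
-0.6251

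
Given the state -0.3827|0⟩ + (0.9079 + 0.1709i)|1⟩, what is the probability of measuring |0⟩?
0.1465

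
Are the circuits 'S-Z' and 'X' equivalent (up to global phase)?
No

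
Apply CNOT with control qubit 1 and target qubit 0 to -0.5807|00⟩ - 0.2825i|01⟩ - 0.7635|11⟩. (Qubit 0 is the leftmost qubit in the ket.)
-0.5807|00⟩ - 0.7635|01⟩ - 0.2825i|11⟩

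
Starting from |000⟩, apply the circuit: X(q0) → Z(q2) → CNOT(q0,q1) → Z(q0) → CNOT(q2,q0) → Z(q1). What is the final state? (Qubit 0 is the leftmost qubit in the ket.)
|110⟩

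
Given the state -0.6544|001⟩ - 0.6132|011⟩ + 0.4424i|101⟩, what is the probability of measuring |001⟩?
0.4282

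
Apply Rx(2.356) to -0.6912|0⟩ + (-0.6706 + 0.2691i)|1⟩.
(-0.01597 + 0.6195i)|0⟩ + (-0.2567 + 0.7416i)|1⟩

Rx(2.356) = [[cos(θ/2), −i·sin(θ/2)], [−i·sin(θ/2), cos(θ/2)]]; θ = 2.356, cos(θ/2) ≈ 0.382773, sin(θ/2) ≈ 0.923842.
With a = amp(|0⟩) = -0.6912 and b = amp(|1⟩) = (-0.6706 + 0.2691i):
new amp(|0⟩) = (0.382773)·a + (-0.923842i)·b = (-0.01597 + 0.6195i)
new amp(|1⟩) = (-0.923842i)·a + (0.382773)·b = (-0.2567 + 0.7416i)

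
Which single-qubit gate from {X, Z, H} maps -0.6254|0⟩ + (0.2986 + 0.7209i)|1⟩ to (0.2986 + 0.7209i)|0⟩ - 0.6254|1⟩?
X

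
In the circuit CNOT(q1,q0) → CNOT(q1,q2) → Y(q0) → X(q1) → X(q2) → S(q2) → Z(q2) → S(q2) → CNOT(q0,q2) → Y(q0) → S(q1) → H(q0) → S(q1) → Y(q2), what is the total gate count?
14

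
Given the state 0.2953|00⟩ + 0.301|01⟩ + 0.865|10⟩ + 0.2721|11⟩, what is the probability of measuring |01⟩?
0.0906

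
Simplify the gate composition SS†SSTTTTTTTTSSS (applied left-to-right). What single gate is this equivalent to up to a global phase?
S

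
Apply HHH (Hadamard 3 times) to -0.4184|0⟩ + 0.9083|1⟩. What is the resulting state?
0.3464|0⟩ - 0.9381|1⟩

H² = I, so H^3 = H: a single Hadamard. With (a, b) = (-0.4184, 0.9083), H gives ((a + b)/√2, (a − b)/√2) = (0.3464, -0.9381).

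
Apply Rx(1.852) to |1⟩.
-0.7992i|0⟩ + 0.601|1⟩

Rx(1.852) = [[cos(θ/2), −i·sin(θ/2)], [−i·sin(θ/2), cos(θ/2)]]; θ = 1.852, cos(θ/2) ≈ 0.601036, sin(θ/2) ≈ 0.799222.
With a = amp(|0⟩) = 0 and b = amp(|1⟩) = 1:
new amp(|0⟩) = (0.601036)·a + (-0.799222i)·b = -0.7992i
new amp(|1⟩) = (-0.799222i)·a + (0.601036)·b = 0.601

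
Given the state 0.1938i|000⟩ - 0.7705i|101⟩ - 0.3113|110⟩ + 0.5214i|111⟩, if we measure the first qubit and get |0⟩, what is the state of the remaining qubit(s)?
i|00⟩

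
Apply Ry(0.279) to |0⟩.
0.9903|0⟩ + 0.139|1⟩

Ry(0.279) = [[cos(θ/2), −sin(θ/2)], [sin(θ/2), cos(θ/2)]]; θ = 0.279, cos(θ/2) ≈ 0.990286, sin(θ/2) ≈ 0.139048.
With a = amp(|0⟩) = 1 and b = amp(|1⟩) = 0:
new amp(|0⟩) = (0.990286)·a + (-0.139048)·b = 0.9903
new amp(|1⟩) = (0.139048)·a + (0.990286)·b = 0.139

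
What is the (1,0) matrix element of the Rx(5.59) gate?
-0.3397i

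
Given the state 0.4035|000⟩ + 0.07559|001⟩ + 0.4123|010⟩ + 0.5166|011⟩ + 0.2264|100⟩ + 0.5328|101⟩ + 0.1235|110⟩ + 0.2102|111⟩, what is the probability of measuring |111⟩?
0.04418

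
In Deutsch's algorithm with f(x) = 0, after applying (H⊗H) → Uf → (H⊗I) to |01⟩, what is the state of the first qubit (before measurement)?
|0⟩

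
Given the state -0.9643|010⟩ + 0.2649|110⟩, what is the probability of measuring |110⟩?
0.07017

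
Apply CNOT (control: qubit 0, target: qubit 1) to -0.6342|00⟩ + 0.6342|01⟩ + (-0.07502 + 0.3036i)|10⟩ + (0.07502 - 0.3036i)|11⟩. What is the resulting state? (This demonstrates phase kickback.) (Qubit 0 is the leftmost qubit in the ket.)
-0.6342|00⟩ + 0.6342|01⟩ + (0.07502 - 0.3036i)|10⟩ + (-0.07502 + 0.3036i)|11⟩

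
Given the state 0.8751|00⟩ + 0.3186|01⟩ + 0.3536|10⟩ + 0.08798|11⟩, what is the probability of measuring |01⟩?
0.1015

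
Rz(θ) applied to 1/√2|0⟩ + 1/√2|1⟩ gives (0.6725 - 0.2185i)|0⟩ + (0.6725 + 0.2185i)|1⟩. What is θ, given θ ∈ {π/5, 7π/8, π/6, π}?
π/5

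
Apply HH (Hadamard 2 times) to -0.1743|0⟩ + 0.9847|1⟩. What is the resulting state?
-0.1743|0⟩ + 0.9847|1⟩

H² = I, so an even number of Hadamards cancels: H^2 = I and the state is unchanged.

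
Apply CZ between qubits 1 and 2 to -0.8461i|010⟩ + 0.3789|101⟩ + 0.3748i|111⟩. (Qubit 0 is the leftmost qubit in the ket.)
-0.8461i|010⟩ + 0.3789|101⟩ - 0.3748i|111⟩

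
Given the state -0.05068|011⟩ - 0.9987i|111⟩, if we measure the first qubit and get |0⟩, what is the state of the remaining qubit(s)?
-|11⟩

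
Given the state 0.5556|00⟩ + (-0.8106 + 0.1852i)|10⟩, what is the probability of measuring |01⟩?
0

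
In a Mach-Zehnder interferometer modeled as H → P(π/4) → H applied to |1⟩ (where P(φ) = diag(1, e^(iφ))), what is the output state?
(0.1464 - (1/√8)i)|0⟩ + (0.8536 + (1/√8)i)|1⟩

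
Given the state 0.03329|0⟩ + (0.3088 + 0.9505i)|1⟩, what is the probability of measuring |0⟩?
0.001108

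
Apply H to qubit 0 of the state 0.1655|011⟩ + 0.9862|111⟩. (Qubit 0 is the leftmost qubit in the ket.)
0.8144|011⟩ - 0.5803|111⟩

H on qubit 0 mixes each pair of kets that differ only in qubit 0: amplitudes (a, b) of (|…0…⟩, |…1…⟩) become ((a + b)/√2, (a − b)/√2). Kets absent from the input have amplitude 0.
(|011⟩, |111⟩): (a, b) = (0.1655, 0.9862) → (0.8144, -0.5803)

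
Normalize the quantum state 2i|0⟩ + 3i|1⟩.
0.5547i|0⟩ + 0.8321i|1⟩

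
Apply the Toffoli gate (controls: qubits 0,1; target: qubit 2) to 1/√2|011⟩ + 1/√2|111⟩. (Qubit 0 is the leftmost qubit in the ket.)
1/√2|011⟩ + 1/√2|110⟩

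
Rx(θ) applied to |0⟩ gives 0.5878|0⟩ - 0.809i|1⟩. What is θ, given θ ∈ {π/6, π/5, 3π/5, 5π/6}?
3π/5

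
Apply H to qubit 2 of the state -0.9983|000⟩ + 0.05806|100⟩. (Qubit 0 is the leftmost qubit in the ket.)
-0.7059|000⟩ - 0.7059|001⟩ + 0.04105|100⟩ + 0.04105|101⟩

H on qubit 2 mixes each pair of kets that differ only in qubit 2: amplitudes (a, b) of (|…0…⟩, |…1…⟩) become ((a + b)/√2, (a − b)/√2). Kets absent from the input have amplitude 0.
(|000⟩, |001⟩): (a, b) = (-0.9983, 0) → (-0.7059, -0.7059)
(|100⟩, |101⟩): (a, b) = (0.05806, 0) → (0.04105, 0.04105)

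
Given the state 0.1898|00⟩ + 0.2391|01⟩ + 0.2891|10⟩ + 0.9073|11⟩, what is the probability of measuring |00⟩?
0.03602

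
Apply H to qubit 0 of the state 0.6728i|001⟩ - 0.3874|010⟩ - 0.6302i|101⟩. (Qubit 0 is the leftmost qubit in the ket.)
0.03012i|001⟩ - 0.2739|010⟩ + 0.9214i|101⟩ - 0.2739|110⟩

H on qubit 0 mixes each pair of kets that differ only in qubit 0: amplitudes (a, b) of (|…0…⟩, |…1…⟩) become ((a + b)/√2, (a − b)/√2). Kets absent from the input have amplitude 0.
(|001⟩, |101⟩): (a, b) = (0.6728i, -0.6302i) → (0.03012i, 0.9214i)
(|010⟩, |110⟩): (a, b) = (-0.3874, 0) → (-0.2739, -0.2739)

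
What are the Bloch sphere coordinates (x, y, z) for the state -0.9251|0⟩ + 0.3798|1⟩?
(-0.7027, 0, 0.7116)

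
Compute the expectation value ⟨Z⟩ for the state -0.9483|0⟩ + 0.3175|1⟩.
0.7985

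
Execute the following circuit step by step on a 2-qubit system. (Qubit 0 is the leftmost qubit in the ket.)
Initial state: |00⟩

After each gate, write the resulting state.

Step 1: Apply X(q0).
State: |10⟩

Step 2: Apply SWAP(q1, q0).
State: |01⟩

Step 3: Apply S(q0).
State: |01⟩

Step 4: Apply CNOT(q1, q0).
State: |11⟩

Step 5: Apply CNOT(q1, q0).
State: |01⟩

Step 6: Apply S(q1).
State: i|01⟩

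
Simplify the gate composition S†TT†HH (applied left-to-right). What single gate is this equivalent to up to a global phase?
S†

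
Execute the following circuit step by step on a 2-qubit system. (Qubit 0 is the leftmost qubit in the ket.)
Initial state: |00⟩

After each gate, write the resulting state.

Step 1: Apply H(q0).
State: 1/√2|00⟩ + 1/√2|10⟩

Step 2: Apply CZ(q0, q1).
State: 1/√2|00⟩ + 1/√2|10⟩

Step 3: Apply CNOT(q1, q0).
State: 1/√2|00⟩ + 1/√2|10⟩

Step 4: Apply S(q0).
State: 1/√2|00⟩ + (1/√2)i|10⟩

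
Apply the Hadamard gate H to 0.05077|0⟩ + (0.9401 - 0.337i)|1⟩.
(0.7007 - 0.2383i)|0⟩ + (-0.6289 + 0.2383i)|1⟩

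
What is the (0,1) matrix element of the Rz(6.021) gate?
0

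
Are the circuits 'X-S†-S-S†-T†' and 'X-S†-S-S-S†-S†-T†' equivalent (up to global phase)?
Yes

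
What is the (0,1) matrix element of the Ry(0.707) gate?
-0.3462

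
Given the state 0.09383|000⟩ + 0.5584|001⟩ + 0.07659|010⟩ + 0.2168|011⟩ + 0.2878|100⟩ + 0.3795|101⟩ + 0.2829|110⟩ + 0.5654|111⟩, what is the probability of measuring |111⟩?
0.3197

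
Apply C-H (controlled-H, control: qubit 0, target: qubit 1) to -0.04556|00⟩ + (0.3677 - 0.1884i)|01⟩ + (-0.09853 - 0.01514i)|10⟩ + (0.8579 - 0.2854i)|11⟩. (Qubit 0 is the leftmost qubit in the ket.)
-0.04556|00⟩ + (0.3677 - 0.1884i)|01⟩ + (0.537 - 0.2125i)|10⟩ + (-0.6763 + 0.1911i)|11⟩

C-H leaves the control-|0⟩ kets |00⟩, |01⟩ unchanged and applies H to qubit 1 on the control-|1⟩ pair (|10⟩, |11⟩).
H = [[1/√2, 1/√2], [1/√2, -1/√2]].
With a = amp(|10⟩) = (-0.09853 - 0.01514i) and b = amp(|11⟩) = (0.8579 - 0.2854i):
new amp(|10⟩) = (1/√2)·a + (1/√2)·b = (0.537 - 0.2125i)
new amp(|11⟩) = (1/√2)·a + (-1/√2)·b = (-0.6763 + 0.1911i)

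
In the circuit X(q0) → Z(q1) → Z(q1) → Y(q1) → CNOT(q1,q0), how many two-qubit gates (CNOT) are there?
1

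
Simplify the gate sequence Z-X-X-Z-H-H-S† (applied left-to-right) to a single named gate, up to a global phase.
S†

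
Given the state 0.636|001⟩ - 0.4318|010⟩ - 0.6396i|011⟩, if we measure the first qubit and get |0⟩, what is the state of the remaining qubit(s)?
0.636|01⟩ - 0.4318|10⟩ - 0.6396i|11⟩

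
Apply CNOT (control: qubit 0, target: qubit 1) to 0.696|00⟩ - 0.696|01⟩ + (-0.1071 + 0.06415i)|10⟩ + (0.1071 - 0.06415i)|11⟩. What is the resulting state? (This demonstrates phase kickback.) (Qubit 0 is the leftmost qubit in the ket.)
0.696|00⟩ - 0.696|01⟩ + (0.1071 - 0.06415i)|10⟩ + (-0.1071 + 0.06415i)|11⟩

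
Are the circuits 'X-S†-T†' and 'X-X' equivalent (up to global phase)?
No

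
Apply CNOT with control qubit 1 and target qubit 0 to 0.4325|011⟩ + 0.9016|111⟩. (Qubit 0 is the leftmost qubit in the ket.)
0.9016|011⟩ + 0.4325|111⟩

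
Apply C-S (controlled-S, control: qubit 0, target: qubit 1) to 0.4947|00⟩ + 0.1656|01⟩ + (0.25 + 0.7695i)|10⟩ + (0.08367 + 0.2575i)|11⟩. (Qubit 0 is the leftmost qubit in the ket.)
0.4947|00⟩ + 0.1656|01⟩ + (0.25 + 0.7695i)|10⟩ + (-0.2575 + 0.08367i)|11⟩

C-S leaves the control-|0⟩ kets |00⟩, |01⟩ unchanged and applies S to qubit 1 on the control-|1⟩ pair (|10⟩, |11⟩).
S = [[1, 0], [0, i]].
With a = amp(|10⟩) = (0.25 + 0.7695i) and b = amp(|11⟩) = (0.08367 + 0.2575i):
new amp(|10⟩) = (1)·a = (0.25 + 0.7695i)
new amp(|11⟩) = (i)·b = (-0.2575 + 0.08367i)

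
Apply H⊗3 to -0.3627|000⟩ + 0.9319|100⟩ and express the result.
0.2012|000⟩ + 0.2012|001⟩ + 0.2012|010⟩ + 0.2012|011⟩ - 0.4577|100⟩ - 0.4577|101⟩ - 0.4577|110⟩ - 0.4577|111⟩

H⊗3 gives amp(|y⟩) = (1/2√2) Σ_x (−1)^(x·y) amp(|x⟩), where x·y is the number of positions in which both x and y have a 1.
|000⟩: (-0.3627 + 0.9319)/(2√2) = 0.2012
|001⟩: (-0.3627 + 0.9319)/(2√2) = 0.2012
|010⟩: (-0.3627 + 0.9319)/(2√2) = 0.2012
|011⟩: (-0.3627 + 0.9319)/(2√2) = 0.2012
|100⟩: (-0.3627 - 0.9319)/(2√2) = -0.4577
|101⟩: (-0.3627 - 0.9319)/(2√2) = -0.4577
|110⟩: (-0.3627 - 0.9319)/(2√2) = -0.4577
|111⟩: (-0.3627 - 0.9319)/(2√2) = -0.4577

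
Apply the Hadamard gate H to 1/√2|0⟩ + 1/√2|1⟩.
|0⟩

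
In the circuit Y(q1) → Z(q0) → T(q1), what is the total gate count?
3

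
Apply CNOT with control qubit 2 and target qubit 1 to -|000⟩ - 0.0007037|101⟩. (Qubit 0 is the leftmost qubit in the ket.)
-|000⟩ - 0.0007037|111⟩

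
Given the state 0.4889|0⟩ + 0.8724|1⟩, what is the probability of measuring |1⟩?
0.7611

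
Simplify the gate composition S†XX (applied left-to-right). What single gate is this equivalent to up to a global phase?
S†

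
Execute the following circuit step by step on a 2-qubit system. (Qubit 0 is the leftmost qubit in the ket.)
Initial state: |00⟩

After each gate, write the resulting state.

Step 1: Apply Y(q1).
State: i|01⟩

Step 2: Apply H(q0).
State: (1/√2)i|01⟩ + (1/√2)i|11⟩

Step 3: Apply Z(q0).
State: (1/√2)i|01⟩ - (1/√2)i|11⟩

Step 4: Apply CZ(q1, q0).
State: (1/√2)i|01⟩ + (1/√2)i|11⟩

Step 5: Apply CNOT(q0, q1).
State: (1/√2)i|01⟩ + (1/√2)i|10⟩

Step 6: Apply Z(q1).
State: -(1/√2)i|01⟩ + (1/√2)i|10⟩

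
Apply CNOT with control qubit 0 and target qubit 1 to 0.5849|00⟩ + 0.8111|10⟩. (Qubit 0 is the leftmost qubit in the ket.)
0.5849|00⟩ + 0.8111|11⟩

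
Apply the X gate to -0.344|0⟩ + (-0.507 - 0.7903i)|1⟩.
(-0.507 - 0.7903i)|0⟩ - 0.344|1⟩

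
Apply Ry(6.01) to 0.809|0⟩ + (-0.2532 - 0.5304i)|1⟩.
(-0.767 + 0.07222i)|0⟩ + (0.361 + 0.5255i)|1⟩

Ry(6.01) = [[cos(θ/2), −sin(θ/2)], [sin(θ/2), cos(θ/2)]]; θ = 6.01, cos(θ/2) ≈ -0.990686, sin(θ/2) ≈ 0.136168.
With a = amp(|0⟩) = 0.809 and b = amp(|1⟩) = (-0.2532 - 0.5304i):
new amp(|0⟩) = (-0.990686)·a + (-0.136168)·b = (-0.767 + 0.07222i)
new amp(|1⟩) = (0.136168)·a + (-0.990686)·b = (0.361 + 0.5255i)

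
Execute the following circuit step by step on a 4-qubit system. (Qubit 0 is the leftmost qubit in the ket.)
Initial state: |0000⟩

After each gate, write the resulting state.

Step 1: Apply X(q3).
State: |0001⟩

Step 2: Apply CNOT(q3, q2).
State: |0011⟩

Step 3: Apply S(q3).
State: i|0011⟩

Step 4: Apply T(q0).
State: i|0011⟩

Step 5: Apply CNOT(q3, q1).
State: i|0111⟩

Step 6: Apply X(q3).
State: i|0110⟩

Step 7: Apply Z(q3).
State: i|0110⟩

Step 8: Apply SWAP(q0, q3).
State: i|0110⟩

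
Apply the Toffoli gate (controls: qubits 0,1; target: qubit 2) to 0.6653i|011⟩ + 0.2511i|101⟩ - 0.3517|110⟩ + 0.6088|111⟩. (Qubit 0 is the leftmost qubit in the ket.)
0.6653i|011⟩ + 0.2511i|101⟩ + 0.6088|110⟩ - 0.3517|111⟩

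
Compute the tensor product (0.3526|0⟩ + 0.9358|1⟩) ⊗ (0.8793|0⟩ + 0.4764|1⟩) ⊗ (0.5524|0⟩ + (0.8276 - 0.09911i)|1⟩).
0.1713|000⟩ + (0.2566 - 0.03073i)|001⟩ + 0.09279|010⟩ + (0.139 - 0.01665i)|011⟩ + 0.4545|100⟩ + (0.681 - 0.08155i)|101⟩ + 0.2463|110⟩ + (0.369 - 0.04418i)|111⟩

amp(|b₁b₂…⟩) = product of the factor amplitudes for bits b₁, b₂, …; only kets whose every factor amplitude is nonzero survive.
|000⟩: (0.3526)(0.8793)(0.5524) = 0.1713
|001⟩: (0.3526)(0.8793)(0.8276 - 0.09911i) = (0.2566 - 0.03073i)
|010⟩: (0.3526)(0.4764)(0.5524) = 0.09279
|011⟩: (0.3526)(0.4764)(0.8276 - 0.09911i) = (0.139 - 0.01665i)
|100⟩: (0.9358)(0.8793)(0.5524) = 0.4545
|101⟩: (0.9358)(0.8793)(0.8276 - 0.09911i) = (0.681 - 0.08155i)
|110⟩: (0.9358)(0.4764)(0.5524) = 0.2463
|111⟩: (0.9358)(0.4764)(0.8276 - 0.09911i) = (0.369 - 0.04418i)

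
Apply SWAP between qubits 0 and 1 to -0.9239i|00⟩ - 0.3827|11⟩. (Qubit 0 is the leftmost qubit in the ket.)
-0.9239i|00⟩ - 0.3827|11⟩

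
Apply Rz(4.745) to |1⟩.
(-0.7185 + 0.6955i)|1⟩

Rz(4.745) = [[e^(−iθ/2), 0], [0, e^(iθ/2)]] with e^(±iθ/2) = cos(θ/2) ± i·sin(θ/2); θ = 4.745, cos(θ/2) ≈ -0.718542, sin(θ/2) ≈ 0.695484.
With a = amp(|0⟩) = 0 and b = amp(|1⟩) = 1:
new amp(|0⟩) = (-0.718542 - 0.695484i)·a = 0
new amp(|1⟩) = (-0.718542 + 0.695484i)·b = (-0.7185 + 0.6955i)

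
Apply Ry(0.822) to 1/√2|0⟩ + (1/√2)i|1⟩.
(0.6482 - 0.2825i)|0⟩ + (0.2825 + 0.6482i)|1⟩

Ry(0.822) = [[cos(θ/2), −sin(θ/2)], [sin(θ/2), cos(θ/2)]]; θ = 0.822, cos(θ/2) ≈ 0.916722, sin(θ/2) ≈ 0.399526.
With a = amp(|0⟩) = 1/√2 and b = amp(|1⟩) = (1/√2)i:
new amp(|0⟩) = (0.916722)·a + (-0.399526)·b = (0.6482 - 0.2825i)
new amp(|1⟩) = (0.399526)·a + (0.916722)·b = (0.2825 + 0.6482i)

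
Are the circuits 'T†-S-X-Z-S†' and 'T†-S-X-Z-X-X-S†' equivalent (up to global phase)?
Yes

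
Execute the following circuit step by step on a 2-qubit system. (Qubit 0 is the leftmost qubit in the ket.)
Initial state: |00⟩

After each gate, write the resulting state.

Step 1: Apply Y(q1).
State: i|01⟩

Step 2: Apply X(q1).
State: i|00⟩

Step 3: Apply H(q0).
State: (1/√2)i|00⟩ + (1/√2)i|10⟩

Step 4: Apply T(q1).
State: (1/√2)i|00⟩ + (1/√2)i|10⟩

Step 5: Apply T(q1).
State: (1/√2)i|00⟩ + (1/√2)i|10⟩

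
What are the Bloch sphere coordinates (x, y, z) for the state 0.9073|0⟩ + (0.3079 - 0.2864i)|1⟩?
(0.5587, -0.5197, 0.6464)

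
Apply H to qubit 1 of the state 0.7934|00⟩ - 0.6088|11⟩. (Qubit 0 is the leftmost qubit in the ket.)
0.561|00⟩ + 0.561|01⟩ - 0.4305|10⟩ + 0.4305|11⟩

H on qubit 1 mixes each pair of kets that differ only in qubit 1: amplitudes (a, b) of (|…0…⟩, |…1…⟩) become ((a + b)/√2, (a − b)/√2). Kets absent from the input have amplitude 0.
(|00⟩, |01⟩): (a, b) = (0.7934, 0) → (0.561, 0.561)
(|10⟩, |11⟩): (a, b) = (0, -0.6088) → (-0.4305, 0.4305)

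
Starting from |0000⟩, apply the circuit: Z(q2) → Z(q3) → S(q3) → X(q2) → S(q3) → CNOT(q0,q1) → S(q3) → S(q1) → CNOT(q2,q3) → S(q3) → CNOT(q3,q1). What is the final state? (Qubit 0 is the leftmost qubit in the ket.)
i|0111⟩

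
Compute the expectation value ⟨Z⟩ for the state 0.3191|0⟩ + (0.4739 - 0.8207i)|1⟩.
-0.7963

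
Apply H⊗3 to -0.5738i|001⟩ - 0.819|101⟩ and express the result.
(-0.2896 - 0.2029i)|000⟩ + (0.2896 + 0.2029i)|001⟩ + (-0.2896 - 0.2029i)|010⟩ + (0.2896 + 0.2029i)|011⟩ + (0.2896 - 0.2029i)|100⟩ + (-0.2896 + 0.2029i)|101⟩ + (0.2896 - 0.2029i)|110⟩ + (-0.2896 + 0.2029i)|111⟩

H⊗3 gives amp(|y⟩) = (1/2√2) Σ_x (−1)^(x·y) amp(|x⟩), where x·y is the number of positions in which both x and y have a 1.
|000⟩: (-0.5738i - 0.819)/(2√2) = (-0.2896 - 0.2029i)
|001⟩: (0.5738i + 0.819)/(2√2) = (0.2896 + 0.2029i)
|010⟩: (-0.5738i - 0.819)/(2√2) = (-0.2896 - 0.2029i)
|011⟩: (0.5738i + 0.819)/(2√2) = (0.2896 + 0.2029i)
|100⟩: (-0.5738i + 0.819)/(2√2) = (0.2896 - 0.2029i)
|101⟩: (0.5738i - 0.819)/(2√2) = (-0.2896 + 0.2029i)
|110⟩: (-0.5738i + 0.819)/(2√2) = (0.2896 - 0.2029i)
|111⟩: (0.5738i - 0.819)/(2√2) = (-0.2896 + 0.2029i)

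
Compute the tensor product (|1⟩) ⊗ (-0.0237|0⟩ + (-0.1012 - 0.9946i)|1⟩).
-0.0237|10⟩ + (-0.1012 - 0.9946i)|11⟩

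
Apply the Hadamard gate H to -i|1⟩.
-(1/√2)i|0⟩ + (1/√2)i|1⟩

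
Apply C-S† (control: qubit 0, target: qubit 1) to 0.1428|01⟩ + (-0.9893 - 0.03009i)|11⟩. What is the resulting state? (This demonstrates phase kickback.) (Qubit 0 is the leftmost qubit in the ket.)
0.1428|01⟩ + (-0.03009 + 0.9893i)|11⟩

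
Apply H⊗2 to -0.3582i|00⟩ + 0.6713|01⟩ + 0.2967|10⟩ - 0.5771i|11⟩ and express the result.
(0.484 - 0.4677i)|00⟩ + (-0.1873 + 0.1095i)|01⟩ + (0.1873 + 0.1095i)|10⟩ + (-0.484 - 0.4677i)|11⟩

H⊗2 gives amp(|y⟩) = (1/2) Σ_x (−1)^(x·y) amp(|x⟩), where x·y is the number of positions in which both x and y have a 1.
|00⟩: (-0.3582i + 0.6713 + 0.2967 - 0.5771i)/2 = (0.484 - 0.4677i)
|01⟩: (-0.3582i - 0.6713 + 0.2967 + 0.5771i)/2 = (-0.1873 + 0.1095i)
|10⟩: (-0.3582i + 0.6713 - 0.2967 + 0.5771i)/2 = (0.1873 + 0.1095i)
|11⟩: (-0.3582i - 0.6713 - 0.2967 - 0.5771i)/2 = (-0.484 - 0.4677i)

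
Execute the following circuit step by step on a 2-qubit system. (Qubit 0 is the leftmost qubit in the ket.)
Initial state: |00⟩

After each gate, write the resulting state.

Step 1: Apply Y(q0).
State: i|10⟩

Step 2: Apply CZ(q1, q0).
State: i|10⟩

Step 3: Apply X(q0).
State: i|00⟩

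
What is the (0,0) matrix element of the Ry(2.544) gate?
0.2944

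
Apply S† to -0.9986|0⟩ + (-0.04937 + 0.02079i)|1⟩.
-0.9986|0⟩ + (0.02079 + 0.04937i)|1⟩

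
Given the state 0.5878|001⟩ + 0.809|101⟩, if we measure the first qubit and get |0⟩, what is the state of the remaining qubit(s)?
|01⟩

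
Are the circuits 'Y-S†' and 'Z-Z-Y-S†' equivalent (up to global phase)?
Yes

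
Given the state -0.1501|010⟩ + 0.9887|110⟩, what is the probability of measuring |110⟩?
0.9775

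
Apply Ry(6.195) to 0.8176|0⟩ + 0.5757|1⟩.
-0.8422|0⟩ - 0.5391|1⟩

Ry(6.195) = [[cos(θ/2), −sin(θ/2)], [sin(θ/2), cos(θ/2)]]; θ = 6.195, cos(θ/2) ≈ -0.999028, sin(θ/2) ≈ 0.0440784.
With a = amp(|0⟩) = 0.8176 and b = amp(|1⟩) = 0.5757:
new amp(|0⟩) = (-0.999028)·a + (-0.0440784)·b = -0.8422
new amp(|1⟩) = (0.0440784)·a + (-0.999028)·b = -0.5391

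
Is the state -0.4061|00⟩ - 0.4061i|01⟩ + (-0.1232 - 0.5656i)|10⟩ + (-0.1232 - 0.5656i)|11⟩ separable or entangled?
Entangled

Writing the state as a|00⟩ + b|01⟩ + c|10⟩ + d|11⟩, it is a product state iff ad − bc = 0.
Here (a, b, c, d) = (-0.4061, -0.4061i, (-0.1232 - 0.5656i), (-0.1232 - 0.5656i)): ad − bc = (-0.4061)(-0.1232 - 0.5656i) − (-0.4061i)(-0.1232 - 0.5656i) = (0.2797 + 0.1797i) ≠ 0, so the state is entangled.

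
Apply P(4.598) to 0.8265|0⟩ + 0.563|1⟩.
0.8265|0⟩ + (-0.06426 - 0.5593i)|1⟩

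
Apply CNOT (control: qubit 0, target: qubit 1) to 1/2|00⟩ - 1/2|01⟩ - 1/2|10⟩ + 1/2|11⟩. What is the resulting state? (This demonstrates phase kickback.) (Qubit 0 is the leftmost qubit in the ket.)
1/2|00⟩ - 1/2|01⟩ + 1/2|10⟩ - 1/2|11⟩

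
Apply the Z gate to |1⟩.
-|1⟩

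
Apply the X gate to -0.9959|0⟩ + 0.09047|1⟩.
0.09047|0⟩ - 0.9959|1⟩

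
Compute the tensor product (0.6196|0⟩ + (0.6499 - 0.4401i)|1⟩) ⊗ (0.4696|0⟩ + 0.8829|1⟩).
0.291|00⟩ + 0.547|01⟩ + (0.3052 - 0.2067i)|10⟩ + (0.5738 - 0.3886i)|11⟩

amp(|b₁b₂…⟩) = product of the factor amplitudes for bits b₁, b₂, …; only kets whose every factor amplitude is nonzero survive.
|00⟩: (0.6196)(0.4696) = 0.291
|01⟩: (0.6196)(0.8829) = 0.547
|10⟩: (0.6499 - 0.4401i)(0.4696) = (0.3052 - 0.2067i)
|11⟩: (0.6499 - 0.4401i)(0.8829) = (0.5738 - 0.3886i)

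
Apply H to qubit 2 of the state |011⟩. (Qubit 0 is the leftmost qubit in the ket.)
1/√2|010⟩ - 1/√2|011⟩

H on qubit 2 mixes each pair of kets that differ only in qubit 2: amplitudes (a, b) of (|…0…⟩, |…1…⟩) become ((a + b)/√2, (a − b)/√2). Kets absent from the input have amplitude 0.
(|010⟩, |011⟩): (a, b) = (0, 1) → (1/√2, -1/√2)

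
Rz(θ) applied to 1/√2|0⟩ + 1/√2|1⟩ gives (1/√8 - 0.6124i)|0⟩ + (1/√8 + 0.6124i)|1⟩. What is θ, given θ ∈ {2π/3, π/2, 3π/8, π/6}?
2π/3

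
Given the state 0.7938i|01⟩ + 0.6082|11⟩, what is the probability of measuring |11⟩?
0.3699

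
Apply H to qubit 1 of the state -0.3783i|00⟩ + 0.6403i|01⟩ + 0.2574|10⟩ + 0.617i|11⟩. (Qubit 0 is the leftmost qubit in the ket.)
0.1853i|00⟩ - 0.7203i|01⟩ + (0.182 + 0.4363i)|10⟩ + (0.182 - 0.4363i)|11⟩

H on qubit 1 mixes each pair of kets that differ only in qubit 1: amplitudes (a, b) of (|…0…⟩, |…1…⟩) become ((a + b)/√2, (a − b)/√2). Kets absent from the input have amplitude 0.
(|00⟩, |01⟩): (a, b) = (-0.3783i, 0.6403i) → (0.1853i, -0.7203i)
(|10⟩, |11⟩): (a, b) = (0.2574, 0.617i) → ((0.182 + 0.4363i), (0.182 - 0.4363i))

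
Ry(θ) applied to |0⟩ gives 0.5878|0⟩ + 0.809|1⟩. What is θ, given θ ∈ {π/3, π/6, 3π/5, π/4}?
3π/5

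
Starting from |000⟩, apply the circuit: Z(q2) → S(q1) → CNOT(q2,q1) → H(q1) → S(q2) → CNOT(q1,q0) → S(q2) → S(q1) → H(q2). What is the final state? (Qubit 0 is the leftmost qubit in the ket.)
1/2|000⟩ + 1/2|001⟩ + (1/2)i|110⟩ + (1/2)i|111⟩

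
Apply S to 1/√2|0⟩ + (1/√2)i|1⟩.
1/√2|0⟩ - 1/√2|1⟩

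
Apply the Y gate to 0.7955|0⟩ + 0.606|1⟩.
-0.606i|0⟩ + 0.7955i|1⟩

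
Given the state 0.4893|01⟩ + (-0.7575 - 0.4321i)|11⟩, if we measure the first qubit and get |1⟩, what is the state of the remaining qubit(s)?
(-0.8686 - 0.4955i)|1⟩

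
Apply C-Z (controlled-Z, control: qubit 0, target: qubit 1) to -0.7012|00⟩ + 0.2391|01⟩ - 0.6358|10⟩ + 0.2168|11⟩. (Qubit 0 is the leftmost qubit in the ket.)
-0.7012|00⟩ + 0.2391|01⟩ - 0.6358|10⟩ - 0.2168|11⟩

C-Z leaves the control-|0⟩ kets |00⟩, |01⟩ unchanged and applies Z to qubit 1 on the control-|1⟩ pair (|10⟩, |11⟩).
Z = [[1, 0], [0, -1]].
With a = amp(|10⟩) = -0.6358 and b = amp(|11⟩) = 0.2168:
new amp(|10⟩) = (1)·a = -0.6358
new amp(|11⟩) = (-1)·b = -0.2168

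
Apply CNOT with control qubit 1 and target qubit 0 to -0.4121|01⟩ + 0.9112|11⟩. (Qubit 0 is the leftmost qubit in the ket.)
0.9112|01⟩ - 0.4121|11⟩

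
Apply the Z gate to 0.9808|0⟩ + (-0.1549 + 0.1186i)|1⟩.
0.9808|0⟩ + (0.1549 - 0.1186i)|1⟩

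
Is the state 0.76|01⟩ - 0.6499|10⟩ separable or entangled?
Entangled

Writing the state as a|00⟩ + b|01⟩ + c|10⟩ + d|11⟩, it is a product state iff ad − bc = 0.
Here (a, b, c, d) = (0, 0.76, -0.6499, 0): ad − bc = (0)(0) − (0.76)(-0.6499) = 0.4939 ≠ 0, so the state is entangled.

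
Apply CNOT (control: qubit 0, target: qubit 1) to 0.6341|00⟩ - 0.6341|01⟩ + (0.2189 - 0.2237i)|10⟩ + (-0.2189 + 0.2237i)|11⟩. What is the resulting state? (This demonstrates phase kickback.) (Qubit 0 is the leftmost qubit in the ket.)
0.6341|00⟩ - 0.6341|01⟩ + (-0.2189 + 0.2237i)|10⟩ + (0.2189 - 0.2237i)|11⟩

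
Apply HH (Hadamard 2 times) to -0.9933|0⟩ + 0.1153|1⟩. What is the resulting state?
-0.9933|0⟩ + 0.1153|1⟩

H² = I, so an even number of Hadamards cancels: H^2 = I and the state is unchanged.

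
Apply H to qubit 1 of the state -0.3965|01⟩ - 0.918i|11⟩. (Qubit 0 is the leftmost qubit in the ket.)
-0.2804|00⟩ + 0.2804|01⟩ - 0.6491i|10⟩ + 0.6491i|11⟩

H on qubit 1 mixes each pair of kets that differ only in qubit 1: amplitudes (a, b) of (|…0…⟩, |…1…⟩) become ((a + b)/√2, (a − b)/√2). Kets absent from the input have amplitude 0.
(|00⟩, |01⟩): (a, b) = (0, -0.3965) → (-0.2804, 0.2804)
(|10⟩, |11⟩): (a, b) = (0, -0.918i) → (-0.6491i, 0.6491i)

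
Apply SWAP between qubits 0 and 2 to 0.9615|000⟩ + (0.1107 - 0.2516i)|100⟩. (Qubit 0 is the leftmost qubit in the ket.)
0.9615|000⟩ + (0.1107 - 0.2516i)|001⟩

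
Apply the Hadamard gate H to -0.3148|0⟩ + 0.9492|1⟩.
0.4486|0⟩ - 0.8938|1⟩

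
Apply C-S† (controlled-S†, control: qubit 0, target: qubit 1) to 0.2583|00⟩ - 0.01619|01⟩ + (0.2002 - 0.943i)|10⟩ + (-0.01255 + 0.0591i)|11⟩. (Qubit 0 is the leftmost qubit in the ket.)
0.2583|00⟩ - 0.01619|01⟩ + (0.2002 - 0.943i)|10⟩ + (0.0591 + 0.01255i)|11⟩

C-S† leaves the control-|0⟩ kets |00⟩, |01⟩ unchanged and applies S† to qubit 1 on the control-|1⟩ pair (|10⟩, |11⟩).
S† = [[1, 0], [0, -i]].
With a = amp(|10⟩) = (0.2002 - 0.943i) and b = amp(|11⟩) = (-0.01255 + 0.0591i):
new amp(|10⟩) = (1)·a = (0.2002 - 0.943i)
new amp(|11⟩) = (-i)·b = (0.0591 + 0.01255i)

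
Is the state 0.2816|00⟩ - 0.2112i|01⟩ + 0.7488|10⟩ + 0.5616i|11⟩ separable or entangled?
Entangled

Writing the state as a|00⟩ + b|01⟩ + c|10⟩ + d|11⟩, it is a product state iff ad − bc = 0.
Here (a, b, c, d) = (0.2816, -0.2112i, 0.7488, 0.5616i): ad − bc = (0.2816)(0.5616i) − (-0.2112i)(0.7488) = 0.3163i ≠ 0, so the state is entangled.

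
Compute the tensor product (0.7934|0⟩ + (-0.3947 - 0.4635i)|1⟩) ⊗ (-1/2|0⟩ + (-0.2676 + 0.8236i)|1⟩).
-0.3967|00⟩ + (-0.2123 + 0.6534i)|01⟩ + (0.1974 + 0.2318i)|10⟩ + (0.4874 - 0.201i)|11⟩

amp(|b₁b₂…⟩) = product of the factor amplitudes for bits b₁, b₂, …; only kets whose every factor amplitude is nonzero survive.
|00⟩: (0.7934)(-1/2) = -0.3967
|01⟩: (0.7934)(-0.2676 + 0.8236i) = (-0.2123 + 0.6534i)
|10⟩: (-0.3947 - 0.4635i)(-1/2) = (0.1974 + 0.2318i)
|11⟩: (-0.3947 - 0.4635i)(-0.2676 + 0.8236i) = (0.4874 - 0.201i)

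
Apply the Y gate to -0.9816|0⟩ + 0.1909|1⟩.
-0.1909i|0⟩ - 0.9816i|1⟩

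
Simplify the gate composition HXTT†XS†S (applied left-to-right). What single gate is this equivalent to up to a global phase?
H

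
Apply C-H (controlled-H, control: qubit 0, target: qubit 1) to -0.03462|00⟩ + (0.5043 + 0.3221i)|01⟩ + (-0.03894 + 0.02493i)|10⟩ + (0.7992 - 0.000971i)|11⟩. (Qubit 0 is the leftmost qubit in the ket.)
-0.03462|00⟩ + (0.5043 + 0.3221i)|01⟩ + (0.5376 + 0.01694i)|10⟩ + (-0.5927 + 0.01831i)|11⟩

C-H leaves the control-|0⟩ kets |00⟩, |01⟩ unchanged and applies H to qubit 1 on the control-|1⟩ pair (|10⟩, |11⟩).
H = [[1/√2, 1/√2], [1/√2, -1/√2]].
With a = amp(|10⟩) = (-0.03894 + 0.02493i) and b = amp(|11⟩) = (0.7992 - 0.000971i):
new amp(|10⟩) = (1/√2)·a + (1/√2)·b = (0.5376 + 0.01694i)
new amp(|11⟩) = (1/√2)·a + (-1/√2)·b = (-0.5927 + 0.01831i)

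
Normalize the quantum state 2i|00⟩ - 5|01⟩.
0.3714i|00⟩ - 0.9285|01⟩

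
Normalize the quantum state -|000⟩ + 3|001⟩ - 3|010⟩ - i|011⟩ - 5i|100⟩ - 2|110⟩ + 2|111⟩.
-0.1374|000⟩ + 0.4121|001⟩ - 0.4121|010⟩ - 0.1374i|011⟩ - 0.6868i|100⟩ - 0.2747|110⟩ + 0.2747|111⟩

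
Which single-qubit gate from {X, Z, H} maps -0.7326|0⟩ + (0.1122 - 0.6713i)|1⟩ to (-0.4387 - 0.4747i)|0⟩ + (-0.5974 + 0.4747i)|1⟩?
H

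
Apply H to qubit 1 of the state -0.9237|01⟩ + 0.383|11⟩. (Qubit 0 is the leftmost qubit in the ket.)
-0.6532|00⟩ + 0.6532|01⟩ + 0.2708|10⟩ - 0.2708|11⟩

H on qubit 1 mixes each pair of kets that differ only in qubit 1: amplitudes (a, b) of (|…0…⟩, |…1…⟩) become ((a + b)/√2, (a − b)/√2). Kets absent from the input have amplitude 0.
(|00⟩, |01⟩): (a, b) = (0, -0.9237) → (-0.6532, 0.6532)
(|10⟩, |11⟩): (a, b) = (0, 0.383) → (0.2708, -0.2708)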